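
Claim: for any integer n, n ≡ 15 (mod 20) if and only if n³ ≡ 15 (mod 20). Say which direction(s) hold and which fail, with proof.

(⇒) Suppose n ≡ 15 (mod 20). Write n = 20j + 15. Then (20j + 15)³ = 8000j³ + 18000j² + 13500j + 3375 = 20(400j³ + 900j² + 675j + 168) + 15, so n³ ≡ 15 (mod 20).

(⇐) Conversely, suppose n³ ≡ 15 (mod 20). The only residue r in {0, …, 19} with r³ ≡ 15 (mod 20) is r = 15, so n ≡ 15 (mod 20).

The biconditional holds.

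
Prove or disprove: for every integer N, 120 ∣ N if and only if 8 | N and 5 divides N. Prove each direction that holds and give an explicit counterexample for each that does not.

Forward direction. If 120 ∣ N, write N = 120q. Since 120 = 15·8, N = 8·(15q), so 8 ∣ N; and since 120 = 24·5, N = 5·(24q), so 5 ∣ N.

Converse. This fails: take N = 40. Both 8 ∣ 40 and 5 ∣ 40, yet 40 is not a multiple of 120 (since 40 = 0·120 + 40), so 120 ∤ 40.

Only the forward direction holds.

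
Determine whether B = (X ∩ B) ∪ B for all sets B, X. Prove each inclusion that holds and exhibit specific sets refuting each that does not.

(⊆) Let x ∈ B. Then either x ∈ B and x ∉ X; or x ∈ B ∩ X. In each case x ∈ (X ∩ B) ∪ B, so B ⊆ (X ∩ B) ∪ B.

(⊇) Let x ∈ (X ∩ B) ∪ B. Then either x ∈ B and x ∉ X; or x ∈ B ∩ X. In each case x ∈ B, so (X ∩ B) ∪ B ⊆ B.

The two sets are equal.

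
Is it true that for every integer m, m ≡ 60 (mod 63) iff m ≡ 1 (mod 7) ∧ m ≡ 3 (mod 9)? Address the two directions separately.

Forward direction. This fails: m = 60 gives 60 ≡ 60 (mod 63) but 60 ≡ 4 (mod 7), so the conjunction on the right does not hold.

Converse. This fails: m = 57 satisfies both congruences on the right (57 ≡ 1 mod 7 and 57 ≡ 3 mod 9) yet 57 ≡ 57 (mod 63), not 60.

Both directions fail.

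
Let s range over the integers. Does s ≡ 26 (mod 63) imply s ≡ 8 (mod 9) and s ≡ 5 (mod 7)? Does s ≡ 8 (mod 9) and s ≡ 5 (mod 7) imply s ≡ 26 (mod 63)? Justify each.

Both directions hold; the statement is true.

(⟹) Suppose s ≡ 26 (mod 63); write s = 63j + 26. Since 9 ∣ 63, reducing mod 9 gives s ≡ 26 ≡ 8 (mod 9); since 7 ∣ 63, reducing mod 7 gives s ≡ 26 ≡ 5 (mod 7).

(⟸) Conversely, if s ≡ 8 (mod 9) and s ≡ 5 (mod 7), then by the Chinese remainder theorem s ≡ 26 (mod 63). This is exactly s ≡ 26 (mod 63).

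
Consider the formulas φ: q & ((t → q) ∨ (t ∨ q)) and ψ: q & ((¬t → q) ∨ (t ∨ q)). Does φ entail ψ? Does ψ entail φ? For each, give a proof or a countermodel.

[⇒] Assume the antecedent. If q is true, q & ((¬t → q) ∨ (t ∨ q)) reduces to true regardless of the other variables. If q is false, the antecedent cannot hold. Either way q & ((¬t → q) ∨ (t ∨ q)) holds.

[⇐] Assume the antecedent. If q is true, q & ((t → q) ∨ (t ∨ q)) reduces to true regardless of the other variables. If q is false, the antecedent cannot hold. Either way q & ((t → q) ∨ (t ∨ q)) holds.

Both directions hold; the statement is true.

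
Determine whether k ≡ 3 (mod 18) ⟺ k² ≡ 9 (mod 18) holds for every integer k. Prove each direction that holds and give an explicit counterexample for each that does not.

Not equivalent: only (⇒) holds.

[⇒] Suppose k ≡ 3 (mod 18). Write k = 18j + 3. Then (18j + 3)² = 324j² + 108j + 9 = 18(18j² + 6j) + 9, so k² ≡ 9 (mod 18).

[⇐] This fails: take k = 9. Then 9² = 81 ≡ 9 (mod 18), yet 9 ≡ 9 (mod 18), not 3.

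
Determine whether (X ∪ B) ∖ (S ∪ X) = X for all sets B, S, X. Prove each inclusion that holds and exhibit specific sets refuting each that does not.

Neither inclusion holds.

(⟹) This inclusion fails. Take B = {1}, S = ∅, X = ∅; then 1 ∈ (X ∪ B) ∖ (S ∪ X) but 1 ∉ X.

(⟸) This inclusion fails. Take B = ∅, S = ∅, X = {1}; then 1 ∈ X but 1 ∉ (X ∪ B) ∖ (S ∪ X).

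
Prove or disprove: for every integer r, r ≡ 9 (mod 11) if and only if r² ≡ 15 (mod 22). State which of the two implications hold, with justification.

(→) This fails: take r = 20. Then 20 ≡ 9 (mod 11), but 20² = 400 ≡ 4 (mod 22), not 15.

(←) This fails: take r = 13. Then 13² = 169 ≡ 15 (mod 22), yet 13 ≡ 2 (mod 11), not 9.

Both directions fail.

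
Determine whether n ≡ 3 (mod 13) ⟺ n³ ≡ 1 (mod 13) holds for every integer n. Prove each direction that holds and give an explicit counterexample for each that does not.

Not equivalent: only (⇒) holds.

(→) Suppose n ≡ 3 (mod 13). Write n = 13j + 3. Then (13j + 3)³ = 2197j³ + 1521j² + 351j + 27 = 13(169j³ + 117j² + 27j + 2) + 1, so n³ ≡ 1 (mod 13).

(←) This fails: take n = 1. Then 1³ = 1 ≡ 1 (mod 13), yet 1 ≡ 1 (mod 13), not 3.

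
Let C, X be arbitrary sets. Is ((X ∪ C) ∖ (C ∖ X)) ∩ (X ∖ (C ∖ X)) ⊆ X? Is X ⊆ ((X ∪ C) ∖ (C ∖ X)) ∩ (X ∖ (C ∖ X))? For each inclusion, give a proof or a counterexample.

The two sets are equal.

(⊆) Let x ∈ ((X ∪ C) ∖ (C ∖ X)) ∩ (X ∖ (C ∖ X)). Then either x ∈ X and x ∉ C; or x ∈ C ∩ X. In each case x ∈ X, so ((X ∪ C) ∖ (C ∖ X)) ∩ (X ∖ (C ∖ X)) ⊆ X.

(⊇) Let x ∈ X. Then either x ∈ X and x ∉ C; or x ∈ C ∩ X. In each case x ∈ ((X ∪ C) ∖ (C ∖ X)) ∩ (X ∖ (C ∖ X)), so X ⊆ ((X ∪ C) ∖ (C ∖ X)) ∩ (X ∖ (C ∖ X)).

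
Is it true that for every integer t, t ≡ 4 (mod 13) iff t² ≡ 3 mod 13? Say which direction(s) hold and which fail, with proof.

The forward direction holds; the converse fails.

(⇐) This fails: take t = 9. Then 9² = 81 ≡ 3 (mod 13), yet 9 ≡ 9 (mod 13), not 4.

(⇒) Suppose t ≡ 4 (mod 13). Write t = 13j + 4. Then (13j + 4)² = 169j² + 104j + 16 = 13(13j² + 8j + 1) + 3, so t² ≡ 3 (mod 13).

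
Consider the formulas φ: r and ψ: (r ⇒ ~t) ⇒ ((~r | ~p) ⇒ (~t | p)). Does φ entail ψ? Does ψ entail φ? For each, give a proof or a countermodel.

(→) Assume the antecedent. If r is true, the consequent reduces to true regardless of the other variables. If r is false, the antecedent cannot hold. Either way the consequent holds.

(←) This fails. Under r = F, t = F, p = F, the left side is false but the right side is true.

The forward direction holds; the converse fails.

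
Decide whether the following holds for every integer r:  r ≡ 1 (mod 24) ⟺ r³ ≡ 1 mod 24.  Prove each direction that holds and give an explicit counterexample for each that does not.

(⇒) Suppose r ≡ 1 (mod 24). Write r = 24j + 1. Then (24j + 1)³ = 13824j³ + 1728j² + 72j + 1 = 24(576j³ + 72j² + 3j) + 1, so r³ ≡ 1 (mod 24).

(⇐) Conversely, suppose r³ ≡ 1 (mod 24). The only residue r in {0, …, 23} with r³ ≡ 1 (mod 24) is r = 1, so r ≡ 1 (mod 24).

Equivalent; both directions hold.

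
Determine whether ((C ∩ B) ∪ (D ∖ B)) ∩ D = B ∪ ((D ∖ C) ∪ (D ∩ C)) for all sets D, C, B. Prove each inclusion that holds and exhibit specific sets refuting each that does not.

(⊆) Let x ∈ ((C ∩ B) ∪ (D ∖ B)) ∩ D. Then either x ∈ D and x ∉ C, B; or x ∈ D ∩ C and x ∉ B; or x ∈ D ∩ C ∩ B. In each case x ∈ B ∪ ((D ∖ C) ∪ (D ∩ C)), so ((C ∩ B) ∪ (D ∖ B)) ∩ D ⊆ B ∪ ((D ∖ C) ∪ (D ∩ C)).

(⊇) This inclusion fails. Take D = ∅, C = ∅, B = {1}; then 1 ∈ B ∪ ((D ∖ C) ∪ (D ∩ C)) but 1 ∉ ((C ∩ B) ∪ (D ∖ B)) ∩ D.

The sets are not equal: only the forward inclusion holds.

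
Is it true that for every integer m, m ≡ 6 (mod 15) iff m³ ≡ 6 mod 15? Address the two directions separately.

(⇒) Suppose m ≡ 6 (mod 15). Write m = 15j + 6. Then (15j + 6)³ = 3375j³ + 4050j² + 1620j + 216 = 15(225j³ + 270j² + 108j + 14) + 6, so m³ ≡ 6 (mod 15).

(⇐) Conversely, suppose m³ ≡ 6 (mod 15). The only residue r in {0, …, 14} with r³ ≡ 6 (mod 15) is r = 6, so m ≡ 6 (mod 15).

Both directions hold; the statement is true.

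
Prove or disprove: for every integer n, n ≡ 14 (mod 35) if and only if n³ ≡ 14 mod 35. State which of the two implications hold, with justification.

The biconditional holds.

[⇒] Suppose n ≡ 14 (mod 35). Write n = 35j + 14. Then (35j + 14)³ = 42875j³ + 51450j² + 20580j + 2744 = 35(1225j³ + 1470j² + 588j + 78) + 14, so n³ ≡ 14 (mod 35).

[⇐] Conversely, suppose n³ ≡ 14 (mod 35). The only residue r in {0, …, 34} with r³ ≡ 14 (mod 35) is r = 14, so n ≡ 14 (mod 35).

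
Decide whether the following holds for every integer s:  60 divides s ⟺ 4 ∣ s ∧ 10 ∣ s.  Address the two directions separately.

(⇒) holds; (⇐) fails.

(⇒) If 60 ∣ s, write s = 60q. Since 60 = 15·4, s = 4·(15q), so 4 ∣ s; and since 60 = 6·10, s = 10·(6q), so 10 ∣ s.

(⇐) This fails: take s = 20. Both 4 ∣ 20 and 10 ∣ 20, yet 20 is not a multiple of 60 (since 20 = 0·60 + 20), so 60 ∤ 20.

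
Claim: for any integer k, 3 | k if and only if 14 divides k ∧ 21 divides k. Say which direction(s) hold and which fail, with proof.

Only the converse holds.

(⇒) This fails: take k = 3. Certainly 3 ∣ 3, but 14 ∤ 3.

(⇐) Suppose 14 ∣ k and 21 ∣ k. Any common multiple of 14 and 21 is a multiple of their lcm; here lcm(14, 21) = 14·21/gcd(14, 21) = 294/7 = 42, so 42 ∣ k. Since 3 ∣ 42, it follows that 3 ∣ k.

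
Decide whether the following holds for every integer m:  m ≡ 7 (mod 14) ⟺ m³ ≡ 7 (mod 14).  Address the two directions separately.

Forward direction. Suppose m ≡ 7 (mod 14). Write m = 14j + 7. Then (14j + 7)³ = 2744j³ + 4116j² + 2058j + 343 = 14(196j³ + 294j² + 147j + 24) + 7, so m³ ≡ 7 (mod 14).

Converse. Suppose m³ ≡ 7 (mod 14). The only residue r in {0, …, 13} with r³ ≡ 7 (mod 14) is r = 7, so m ≡ 7 (mod 14).

Equivalent; both directions hold.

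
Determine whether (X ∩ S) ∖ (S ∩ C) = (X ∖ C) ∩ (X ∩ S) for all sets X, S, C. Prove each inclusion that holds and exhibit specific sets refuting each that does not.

Forward inclusion. Let x ∈ (X ∩ S) ∖ (S ∩ C). Then x ∈ X ∩ S and x ∉ C, from which x ∈ (X ∖ C) ∩ (X ∩ S).

Reverse inclusion. Let x ∈ (X ∖ C) ∩ (X ∩ S). Then x ∈ X ∩ S and x ∉ C, from which x ∈ (X ∩ S) ∖ (S ∩ C).

The two sets are equal.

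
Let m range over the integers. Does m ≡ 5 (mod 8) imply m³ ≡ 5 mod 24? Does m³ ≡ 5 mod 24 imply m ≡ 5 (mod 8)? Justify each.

Only the reverse direction holds.

Converse. The residues r modulo 24 with r³ ≡ 5 (mod 24) are exactly {5}, and each is ≡ 5 (mod 8).

Forward direction. This fails: take m = 13. Then 13 ≡ 5 (mod 8), but 13³ = 2197 ≡ 13 (mod 24), not 5.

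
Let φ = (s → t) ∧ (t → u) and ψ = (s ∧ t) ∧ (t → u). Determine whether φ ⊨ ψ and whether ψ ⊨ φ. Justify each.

(⇒) fails; (⇐) holds.

(⇒) This fails. Under t = F, s = F, u = F, the left side is true but the right side is false.

(⇐) Assume the antecedent. If t is true, the antecedent forces (t = T, s = T, u = T), and (s → t) ∧ (t → u) holds there. If t is false, the antecedent cannot hold. Either way (s → t) ∧ (t → u) holds.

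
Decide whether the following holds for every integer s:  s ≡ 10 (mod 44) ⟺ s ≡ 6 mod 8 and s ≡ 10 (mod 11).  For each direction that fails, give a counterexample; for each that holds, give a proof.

Not equivalent: only (⇐) holds.

Forward direction. This fails: s = 10 gives 10 ≡ 10 (mod 44) but 10 ≡ 2 (mod 8), so the conjunction on the right does not hold.

Converse. If s ≡ 6 (mod 8) and s ≡ 10 (mod 11), then by the Chinese remainder theorem s ≡ 54 (mod 88). Since 54 ≡ 10 (mod 44) and 44 ∣ 88, we get s ≡ 10 (mod 44).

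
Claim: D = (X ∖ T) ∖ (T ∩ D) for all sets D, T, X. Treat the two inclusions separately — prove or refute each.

(⊆) fails and (⊇) fails.

Forward inclusion. This inclusion fails. Take D = {1}, T = ∅, X = ∅; then 1 ∈ D but 1 ∉ (X ∖ T) ∖ (T ∩ D).

Reverse inclusion. This inclusion fails. Take D = ∅, T = ∅, X = {1}; then 1 ∈ (X ∖ T) ∖ (T ∩ D) but 1 ∉ D.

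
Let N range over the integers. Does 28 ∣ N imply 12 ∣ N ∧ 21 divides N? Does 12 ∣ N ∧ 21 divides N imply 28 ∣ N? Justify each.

(→) This fails: take N = 28. Certainly 28 ∣ 28, but 12 ∤ 28.

(←) Suppose 12 ∣ N and 21 ∣ N. Any common multiple of 12 and 21 is a multiple of their lcm; here lcm(12, 21) = 12·21/gcd(12, 21) = 252/3 = 84, so 84 ∣ N. Since 28 ∣ 84, it follows that 28 ∣ N.

Not equivalent: only (⇐) holds.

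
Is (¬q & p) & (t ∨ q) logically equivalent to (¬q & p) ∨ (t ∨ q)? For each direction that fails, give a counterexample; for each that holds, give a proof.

(→) Assume the antecedent. If t is true, (¬q & p) ∨ (t ∨ q) reduces to true regardless of the other variables. If t is false, the antecedent cannot hold. Either way (¬q & p) ∨ (t ∨ q) holds.

(←) This fails. Under t = T, q = F, p = F, the left side is false but the right side is true.

Not equivalent: only (⇒) holds.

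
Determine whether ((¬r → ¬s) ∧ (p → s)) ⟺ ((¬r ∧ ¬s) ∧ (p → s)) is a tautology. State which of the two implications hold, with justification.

Forward direction. This fails. Under s = F, r = T, p = F, the left side is true but the right side is false.

Converse. Assume the antecedent. If s is true, the antecedent cannot hold. If s is false, the antecedent forces (s = F, r = F, p = F), and (¬r → ¬s) ∧ (p → s) holds there. Either way (¬r → ¬s) ∧ (p → s) holds.

Only the reverse direction holds.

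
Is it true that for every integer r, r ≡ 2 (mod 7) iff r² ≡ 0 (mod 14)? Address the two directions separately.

(⟹) This fails: take r = 2. Then 2 ≡ 2 (mod 7), but 2² = 4 ≡ 4 (mod 14), not 0.

(⟸) This fails: take r = 0. Then 0² = 0 ≡ 0 (mod 14), yet 0 ≡ 0 (mod 7), not 2.

Neither implication holds.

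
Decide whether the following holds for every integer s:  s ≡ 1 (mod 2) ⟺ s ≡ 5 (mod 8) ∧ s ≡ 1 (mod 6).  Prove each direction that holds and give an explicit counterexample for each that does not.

(⇐) If s ≡ 5 (mod 8) and s ≡ 1 (mod 6), then by the Chinese remainder theorem s ≡ 13 (mod 24). Since 13 ≡ 1 (mod 2) and 2 ∣ 24, we get s ≡ 1 (mod 2).

(⇒) This fails: s = 1 gives 1 ≡ 1 (mod 2) but 1 ≡ 1 (mod 8), so the conjunction on the right does not hold.

The forward direction fails; the converse holds.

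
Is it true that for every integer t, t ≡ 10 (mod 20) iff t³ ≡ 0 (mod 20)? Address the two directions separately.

The forward direction holds; the converse fails.

(←) This fails: take t = 0. Then 0³ = 0 ≡ 0 (mod 20), yet 0 ≡ 0 (mod 20), not 10.

(→) Suppose t ≡ 10 (mod 20). Write t = 20j + 10. Then (20j + 10)³ = 8000j³ + 12000j² + 6000j + 1000 = 20(400j³ + 600j² + 300j + 50) + 0, so t³ ≡ 0 (mod 20).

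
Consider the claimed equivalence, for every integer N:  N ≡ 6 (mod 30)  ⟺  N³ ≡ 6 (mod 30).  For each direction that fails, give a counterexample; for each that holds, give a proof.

Both implications hold.

[⇒] Suppose N ≡ 6 (mod 30). Write N = 30j + 6. Then (30j + 6)³ = 27000j³ + 16200j² + 3240j + 216 = 30(900j³ + 540j² + 108j + 7) + 6, so N³ ≡ 6 (mod 30).

[⇐] Conversely, suppose N³ ≡ 6 (mod 30). The only residue r in {0, …, 29} with r³ ≡ 6 (mod 30) is r = 6, so N ≡ 6 (mod 30).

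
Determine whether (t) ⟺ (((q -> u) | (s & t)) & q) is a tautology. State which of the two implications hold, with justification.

(⇒) fails and (⇐) fails.

[⇒] This fails. Under q = F, s = F, t = T, u = F, the left side is true but the right side is false.

[⇐] This fails. Under q = T, s = F, t = F, u = T, the left side is false but the right side is true.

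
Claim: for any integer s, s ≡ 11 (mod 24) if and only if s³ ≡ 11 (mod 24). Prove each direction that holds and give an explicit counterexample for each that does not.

(⇐) Suppose s³ ≡ 11 (mod 24). The only residue r in {0, …, 23} with r³ ≡ 11 (mod 24) is r = 11, so s ≡ 11 (mod 24).

(⇒) Suppose s ≡ 11 (mod 24). Write s = 24j + 11. Then (24j + 11)³ = 13824j³ + 19008j² + 8712j + 1331 = 24(576j³ + 792j² + 363j + 55) + 11, so s³ ≡ 11 (mod 24).

Both directions hold.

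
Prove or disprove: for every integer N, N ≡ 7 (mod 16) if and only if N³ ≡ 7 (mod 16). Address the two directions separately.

Both implications hold.

Forward direction. Suppose N ≡ 7 (mod 16). Write N = 16j + 7. Then (16j + 7)³ = 4096j³ + 5376j² + 2352j + 343 = 16(256j³ + 336j² + 147j + 21) + 7, so N³ ≡ 7 (mod 16).

Converse. Suppose N³ ≡ 7 (mod 16). The only residue r in {0, …, 15} with r³ ≡ 7 (mod 16) is r = 7, so N ≡ 7 (mod 16).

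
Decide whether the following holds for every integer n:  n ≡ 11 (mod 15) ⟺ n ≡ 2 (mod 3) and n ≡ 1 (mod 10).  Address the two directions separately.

Only the reverse direction holds.

Forward direction. This fails: n = 26 gives 26 ≡ 11 (mod 15) but 26 ≡ 6 (mod 10), so the conjunction on the right does not hold.

Converse. If n ≡ 2 (mod 3) and n ≡ 1 (mod 10), then by the Chinese remainder theorem n ≡ 11 (mod 30). Since 11 ≡ 11 (mod 15) and 15 ∣ 30, we get n ≡ 11 (mod 15).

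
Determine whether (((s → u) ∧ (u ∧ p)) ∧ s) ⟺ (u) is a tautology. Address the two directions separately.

Forward direction. Assume the antecedent. If p is true, the antecedent forces (p = T, s = T, u = T), and u holds there. If p is false, the antecedent cannot hold. Either way u holds.

Converse. This fails. Under p = F, s = F, u = T, the left side is false but the right side is true.

Not equivalent: only (⇒) holds.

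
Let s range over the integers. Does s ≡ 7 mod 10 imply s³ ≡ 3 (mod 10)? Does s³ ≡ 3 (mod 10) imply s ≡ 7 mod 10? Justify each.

(←) Suppose s³ ≡ 3 (mod 10). The only residue r in {0, …, 9} with r³ ≡ 3 (mod 10) is r = 7, so s ≡ 7 (mod 10).

(→) Suppose s ≡ 7 mod 10. Write s = 10j + 7. Then (10j + 7)³ = 1000j³ + 2100j² + 1470j + 343 = 10(100j³ + 210j² + 147j + 34) + 3, so s³ ≡ 3 (mod 10).

Both implications hold.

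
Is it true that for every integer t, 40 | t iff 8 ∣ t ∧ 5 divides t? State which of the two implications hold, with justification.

[⇒] If 40 ∣ t, write t = 40q. Since 40 = 5·8, t = 8·(5q), so 8 ∣ t; and since 40 = 8·5, t = 5·(8q), so 5 ∣ t.

[⇐] Suppose 8 ∣ t and 5 ∣ t. Any common multiple of 8 and 5 is a multiple of their lcm; here gcd(8, 5) = 1, so lcm(8, 5) = 8·5 = 40, so 40 ∣ t.

Equivalent; both directions hold.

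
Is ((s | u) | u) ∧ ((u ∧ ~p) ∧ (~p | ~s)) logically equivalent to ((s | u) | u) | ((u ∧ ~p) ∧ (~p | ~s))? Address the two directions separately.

(⟹) Assume the antecedent. If p is true, the antecedent cannot hold. If p is false, the antecedent forces (p = F, u = T, s = F) or (p = F, u = T, s = T), and the consequent holds there. Either way the consequent holds.

(⟸) This fails. Under p = T, u = T, s = F, the left side is false but the right side is true.

Only the forward direction holds.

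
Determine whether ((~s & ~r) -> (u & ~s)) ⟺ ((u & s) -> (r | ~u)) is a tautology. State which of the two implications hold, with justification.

(⇒) This fails. Under u = T, r = F, s = T, the left side is true but the right side is false.

(⇐) This fails. Under u = F, r = F, s = F, the left side is false but the right side is true.

(⇒) fails and (⇐) fails.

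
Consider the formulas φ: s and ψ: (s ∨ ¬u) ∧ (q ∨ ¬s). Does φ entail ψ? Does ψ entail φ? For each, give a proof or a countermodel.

(⇒) This fails. Under q = F, u = F, s = T, the left side is true but the right side is false.

(⇐) This fails. Under q = F, u = F, s = F, the left side is false but the right side is true.

(⇒) fails and (⇐) fails.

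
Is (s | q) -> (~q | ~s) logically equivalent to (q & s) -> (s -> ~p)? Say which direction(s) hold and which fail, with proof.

(←) This fails. Under s = T, p = F, q = T, the left side is false but the right side is true.

(→) Assume the antecedent. If s is true, the antecedent forces (s = T, p = F, q = F) or (s = T, p = T, q = F), and (q & s) -> (s -> ~p) holds there. If s is false, (q & s) -> (s -> ~p) reduces to true regardless of the other variables. Either way (q & s) -> (s -> ~p) holds.

(⇒) holds; (⇐) fails.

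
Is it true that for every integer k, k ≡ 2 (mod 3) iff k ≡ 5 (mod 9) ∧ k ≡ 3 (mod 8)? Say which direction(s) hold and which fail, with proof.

Not equivalent: only (⇐) holds.

Forward direction. This fails: k = 2 gives 2 ≡ 2 (mod 3) but 2 ≡ 2 (mod 9), so the conjunction on the right does not hold.

Converse. If k ≡ 5 (mod 9) and k ≡ 3 (mod 8), then by the Chinese remainder theorem k ≡ 59 (mod 72). Since 59 ≡ 2 (mod 3) and 3 ∣ 72, we get k ≡ 2 (mod 3).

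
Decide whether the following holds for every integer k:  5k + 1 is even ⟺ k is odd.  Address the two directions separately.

(→) Suppose 5k + 1 is even. Since 5 is odd, 5k and k have the same parity, so 5k + 1 ≡ k + 1 (mod 2). As 1 is odd, 5k + 1 is even exactly when k is odd. Thus k is odd.

(←) Conversely, suppose k is odd; write k = 2j + 1. Then 5k + 1 = 5·(2j + 1) + 1 = 2·5j + 6, which is even.

Equivalent; both directions hold.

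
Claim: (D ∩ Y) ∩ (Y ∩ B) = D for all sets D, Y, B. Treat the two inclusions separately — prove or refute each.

(⟹) Let x ∈ (D ∩ Y) ∩ (Y ∩ B). Then x ∈ D ∩ Y ∩ B, from which x ∈ D.

(⟸) This inclusion fails. Take D = {1}, Y = ∅, B = ∅; then 1 ∈ D but 1 ∉ (D ∩ Y) ∩ (Y ∩ B).

(⊆) holds; (⊇) fails.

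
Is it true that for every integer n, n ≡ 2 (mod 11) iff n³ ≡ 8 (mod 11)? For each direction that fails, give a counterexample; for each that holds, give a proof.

Both directions hold; the statement is true.

(⟹) Suppose n ≡ 2 (mod 11). Write n = 11j + 2. Then (11j + 2)³ = 1331j³ + 726j² + 132j + 8 = 11(121j³ + 66j² + 12j) + 8, so n³ ≡ 8 (mod 11).

(⟸) For the converse, argue contrapositively. If n ≢ 2 (mod 11), then n is congruent to one of 0, 1, 3, 4, 5, 6, 7, 8, 9, 10 modulo 11, and these give n³ ≡ 0, 1, 5, 9, 4, 7, 2, 6, 3, 10 respectively — never 8.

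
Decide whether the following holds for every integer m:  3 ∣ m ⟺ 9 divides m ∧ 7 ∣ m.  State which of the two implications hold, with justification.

Only the converse holds.

(⟹) This fails: take m = 3. Certainly 3 ∣ 3, but 9 ∤ 3.

(⟸) Suppose 9 ∣ m and 7 ∣ m. Any common multiple of 9 and 7 is a multiple of their lcm; here gcd(9, 7) = 1, so lcm(9, 7) = 9·7 = 63, so 63 ∣ m. Since 3 ∣ 63, it follows that 3 ∣ m.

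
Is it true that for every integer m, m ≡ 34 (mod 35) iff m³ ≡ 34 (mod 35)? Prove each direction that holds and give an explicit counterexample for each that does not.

The forward direction holds; the converse fails.

(⇒) Suppose m ≡ 34 (mod 35). Write m = 35j + 34. Then (35j + 34)³ = 42875j³ + 124950j² + 121380j + 39304 = 35(1225j³ + 3570j² + 3468j + 1122) + 34, so m³ ≡ 34 (mod 35).

(⇐) This fails: take m = 19. Then 19³ = 6859 ≡ 34 (mod 35), yet 19 ≡ 19 (mod 35), not 34.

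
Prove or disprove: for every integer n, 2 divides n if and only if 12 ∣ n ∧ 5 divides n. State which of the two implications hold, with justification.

Only the reverse direction holds.

(⇒) This fails: take n = 2. Certainly 2 ∣ 2, but 12 ∤ 2.

(⇐) Suppose 12 ∣ n and 5 ∣ n. Any common multiple of 12 and 5 is a multiple of their lcm; here gcd(12, 5) = 1, so lcm(12, 5) = 12·5 = 60, so 60 ∣ n. Since 2 ∣ 60, it follows that 2 ∣ n.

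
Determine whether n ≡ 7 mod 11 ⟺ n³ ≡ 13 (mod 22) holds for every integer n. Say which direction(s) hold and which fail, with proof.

(⇒) fails; (⇐) holds.

(→) This fails: take n = 18. Then 18 ≡ 7 (mod 11), but 18³ = 5832 ≡ 2 (mod 22), not 13.

(←) Conversely, the residues r modulo 22 with r³ ≡ 13 (mod 22) are exactly {7}, and each is ≡ 7 (mod 11).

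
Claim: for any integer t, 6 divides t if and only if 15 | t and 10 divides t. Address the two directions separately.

(⇒) This fails: take t = 6. Certainly 6 ∣ 6, but 15 ∤ 6.

(⇐) Suppose 15 ∣ t and 10 ∣ t. Any common multiple of 15 and 10 is a multiple of their lcm; here lcm(15, 10) = 15·10/gcd(15, 10) = 150/5 = 30, so 30 ∣ t. Since 6 ∣ 30, it follows that 6 ∣ t.

Not equivalent: only (⇐) holds.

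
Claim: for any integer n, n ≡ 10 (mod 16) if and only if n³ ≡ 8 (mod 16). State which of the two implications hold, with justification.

Not equivalent: only (⇒) holds.

(⇒) Suppose n ≡ 10 (mod 16). Write n = 16j + 10. Then (16j + 10)³ = 4096j³ + 7680j² + 4800j + 1000 = 16(256j³ + 480j² + 300j + 62) + 8, so n³ ≡ 8 (mod 16).

(⇐) This fails: take n = 2. Then 2³ = 8 ≡ 8 (mod 16), yet 2 ≡ 2 (mod 16), not 10.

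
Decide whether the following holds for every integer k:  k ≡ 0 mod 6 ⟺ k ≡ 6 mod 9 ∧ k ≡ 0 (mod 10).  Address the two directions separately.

Not equivalent: only (⇐) holds.

(⇒) This fails: k = 0 gives 0 ≡ 0 (mod 6) but 0 ≡ 0 (mod 9), so the conjunction on the right does not hold.

(⇐) Conversely, if k ≡ 6 (mod 9) and k ≡ 0 (mod 10), then by the Chinese remainder theorem k ≡ 60 (mod 90). Since 60 ≡ 0 (mod 6) and 6 ∣ 90, we get k ≡ 0 (mod 6).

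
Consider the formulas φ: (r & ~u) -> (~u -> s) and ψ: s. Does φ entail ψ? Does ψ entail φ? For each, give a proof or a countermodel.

Not equivalent: only (⇐) holds.

(⟹) This fails. Under s = F, u = F, r = F, the left side is true but the right side is false.

(⟸) Assume the antecedent. If s is true, (r & ~u) -> (~u -> s) reduces to true regardless of the other variables. If s is false, the antecedent cannot hold. Either way (r & ~u) -> (~u -> s) holds.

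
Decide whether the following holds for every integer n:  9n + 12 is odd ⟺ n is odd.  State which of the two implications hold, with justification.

Both directions hold; the statement is true.

[⇒] Suppose 9n + 12 is odd. Since 9 is odd, 9n and n have the same parity, so 9n + 12 ≡ n + 12 (mod 2). As 12 is even, 9n + 12 is odd exactly when n is odd. Thus n is odd.

[⇐] Conversely, suppose n is odd; write n = 2j + 1. Then 9n + 12 = 9·(2j + 1) + 12 = 2·9j + 21, which is odd.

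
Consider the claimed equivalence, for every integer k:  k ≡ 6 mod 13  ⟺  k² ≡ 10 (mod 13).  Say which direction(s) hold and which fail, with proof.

Forward direction. Suppose k ≡ 6 mod 13. Write k = 13j + 6. Then (13j + 6)² = 169j² + 156j + 36 = 13(13j² + 12j + 2) + 10, so k² ≡ 10 (mod 13).

Converse. This fails: take k = 7. Then 7² = 49 ≡ 10 (mod 13), yet 7 ≡ 7 (mod 13), not 6.

Only the forward implication holds.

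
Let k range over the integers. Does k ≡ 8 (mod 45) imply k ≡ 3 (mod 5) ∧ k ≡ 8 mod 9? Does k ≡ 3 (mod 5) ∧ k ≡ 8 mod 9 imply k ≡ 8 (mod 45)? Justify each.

Both directions hold.

Forward direction. Suppose k ≡ 8 (mod 45); write k = 45j + 8. Since 5 ∣ 45, reducing mod 5 gives k ≡ 8 ≡ 3 (mod 5); since 9 ∣ 45, reducing mod 9 gives k ≡ 8 (mod 9).

Converse. If k ≡ 3 (mod 5) and k ≡ 8 (mod 9), then by the Chinese remainder theorem k ≡ 8 (mod 45). This is exactly k ≡ 8 (mod 45).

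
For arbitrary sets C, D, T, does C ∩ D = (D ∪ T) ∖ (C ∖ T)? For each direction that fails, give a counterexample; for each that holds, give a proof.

Neither inclusion holds.

Forward inclusion. This inclusion fails. Take C = {1}, D = {1}, T = ∅; then 1 ∈ C ∩ D but 1 ∉ (D ∪ T) ∖ (C ∖ T).

Reverse inclusion. This inclusion fails. Take C = ∅, D = {1}, T = ∅; then 1 ∈ (D ∪ T) ∖ (C ∖ T) but 1 ∉ C ∩ D.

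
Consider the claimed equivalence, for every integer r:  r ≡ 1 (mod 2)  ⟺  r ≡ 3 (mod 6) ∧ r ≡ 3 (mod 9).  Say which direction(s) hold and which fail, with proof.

Not equivalent: only (⇐) holds.

[⇒] This fails: r = 1 gives 1 ≡ 1 (mod 2) but 1 ≡ 1 (mod 6), so the conjunction on the right does not hold.

[⇐] Conversely, if r ≡ 3 (mod 6) and r ≡ 3 (mod 9), then by the Chinese remainder theorem r ≡ 3 (mod 18). Since 3 ≡ 1 (mod 2) and 2 ∣ 18, we get r ≡ 1 (mod 2).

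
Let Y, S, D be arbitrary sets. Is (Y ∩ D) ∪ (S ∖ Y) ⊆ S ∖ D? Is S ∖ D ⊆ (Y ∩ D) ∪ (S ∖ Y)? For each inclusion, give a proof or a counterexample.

Forward inclusion. This inclusion fails. Take Y = {1}, S = ∅, D = {1}; then 1 ∈ (Y ∩ D) ∪ (S ∖ Y) but 1 ∉ S ∖ D.

Reverse inclusion. This inclusion fails. Take Y = {1}, S = {1}, D = ∅; then 1 ∈ S ∖ D but 1 ∉ (Y ∩ D) ∪ (S ∖ Y).

Both inclusions fail.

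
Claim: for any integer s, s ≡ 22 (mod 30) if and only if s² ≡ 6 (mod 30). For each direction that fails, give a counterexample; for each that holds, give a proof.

Neither implication holds.

[⇒] This fails: take s = 22. Then 22 ≡ 22 (mod 30), but 22² = 484 ≡ 4 (mod 30), not 6.

[⇐] This fails: take s = 6. Then 6² = 36 ≡ 6 (mod 30), yet 6 ≡ 6 (mod 30), not 22.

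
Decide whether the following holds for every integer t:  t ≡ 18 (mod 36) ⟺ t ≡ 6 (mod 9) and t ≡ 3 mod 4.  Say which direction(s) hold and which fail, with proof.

Neither direction holds.

(⟹) This fails: t = 18 gives 18 ≡ 18 (mod 36) but 18 ≡ 0 (mod 9), so the conjunction on the right does not hold.

(⟸) This fails: t = 15 satisfies both congruences on the right (15 ≡ 6 mod 9 and 15 ≡ 3 mod 4) yet 15 ≡ 15 (mod 36), not 18.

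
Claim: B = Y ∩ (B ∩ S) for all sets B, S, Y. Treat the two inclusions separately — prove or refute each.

(⊆) fails; (⊇) holds.

Forward inclusion. This inclusion fails. Take B = {1}, S = ∅, Y = ∅; then 1 ∈ B but 1 ∉ Y ∩ (B ∩ S).

Reverse inclusion. Let x ∈ Y ∩ (B ∩ S). Then x ∈ B ∩ S ∩ Y, from which x ∈ B.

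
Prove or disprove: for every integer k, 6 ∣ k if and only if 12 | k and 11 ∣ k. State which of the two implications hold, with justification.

Only the reverse direction holds.

(⟹) This fails: take k = 6. Certainly 6 ∣ 6, but 12 ∤ 6.

(⟸) Suppose 12 ∣ k and 11 ∣ k. Any common multiple of 12 and 11 is a multiple of their lcm; here gcd(12, 11) = 1, so lcm(12, 11) = 12·11 = 132, so 132 ∣ k. Since 6 ∣ 132, it follows that 6 ∣ k.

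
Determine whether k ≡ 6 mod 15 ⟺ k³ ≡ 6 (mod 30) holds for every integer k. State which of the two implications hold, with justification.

(⇐) The residues r modulo 30 with r³ ≡ 6 (mod 30) are exactly {6}, and each is ≡ 6 (mod 15).

(⇒) This fails: take k = 21. Then 21 ≡ 6 (mod 15), but 21³ = 9261 ≡ 21 (mod 30), not 6.

Only the reverse direction holds.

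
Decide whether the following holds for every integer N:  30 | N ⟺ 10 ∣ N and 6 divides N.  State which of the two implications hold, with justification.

Both directions hold; the statement is true.

[⇒] If 30 ∣ N, write N = 30q. Since 30 = 3·10, N = 10·(3q), so 10 ∣ N; and since 30 = 5·6, N = 6·(5q), so 6 ∣ N.

[⇐] Suppose 10 ∣ N and 6 ∣ N. Any common multiple of 10 and 6 is a multiple of their lcm; here lcm(10, 6) = 10·6/gcd(10, 6) = 60/2 = 30, so 30 ∣ N.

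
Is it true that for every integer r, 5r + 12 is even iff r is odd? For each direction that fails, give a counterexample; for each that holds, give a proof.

Both directions fail.

[⇒] This fails: r = 6 gives 5r + 12 = 42, which is even, but 6 is even, not odd.

[⇐] This also fails: r = 1 is odd, but 5r + 12 = 17 is odd, not even.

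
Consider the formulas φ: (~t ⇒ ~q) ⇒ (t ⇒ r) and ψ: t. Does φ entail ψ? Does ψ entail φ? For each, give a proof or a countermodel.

(⇒) fails and (⇐) fails.

Forward direction. This fails. Under q = F, r = F, t = F, the left side is true but the right side is false.

Converse. This fails. Under q = F, r = F, t = T, the left side is false but the right side is true.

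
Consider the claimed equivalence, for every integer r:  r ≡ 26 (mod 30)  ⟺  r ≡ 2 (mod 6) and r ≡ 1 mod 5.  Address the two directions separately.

[⇐] If r ≡ 2 (mod 6) and r ≡ 1 (mod 5), then by the Chinese remainder theorem r ≡ 26 (mod 30). This is exactly r ≡ 26 (mod 30).

[⇒] Suppose r ≡ 26 (mod 30); write r = 30j + 26. Since 6 ∣ 30, reducing mod 6 gives r ≡ 26 ≡ 2 (mod 6); since 5 ∣ 30, reducing mod 5 gives r ≡ 26 ≡ 1 (mod 5).

Equivalent; both directions hold.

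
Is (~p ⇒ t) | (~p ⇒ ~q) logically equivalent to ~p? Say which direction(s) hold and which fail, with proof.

(⇒) This fails. Under p = T, t = F, q = F, the left side is true but the right side is false.

(⇐) This fails. Under p = F, t = F, q = T, the left side is false but the right side is true.

Neither implication holds.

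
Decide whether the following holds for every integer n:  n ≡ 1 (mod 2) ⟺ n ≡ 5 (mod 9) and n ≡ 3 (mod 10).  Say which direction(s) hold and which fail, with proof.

Only the reverse direction holds.

(⟹) This fails: n = 1 gives 1 ≡ 1 (mod 2) but 1 ≡ 1 (mod 9), so the conjunction on the right does not hold.

(⟸) Conversely, if n ≡ 5 (mod 9) and n ≡ 3 (mod 10), then by the Chinese remainder theorem n ≡ 23 (mod 90). Since 23 ≡ 1 (mod 2) and 2 ∣ 90, we get n ≡ 1 (mod 2).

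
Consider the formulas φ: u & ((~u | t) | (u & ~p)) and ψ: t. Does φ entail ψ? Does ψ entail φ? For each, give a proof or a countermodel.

Both directions fail.

(→) This fails. Under u = T, t = F, p = F, the left side is true but the right side is false.

(←) This fails. Under u = F, t = T, p = F, the left side is false but the right side is true.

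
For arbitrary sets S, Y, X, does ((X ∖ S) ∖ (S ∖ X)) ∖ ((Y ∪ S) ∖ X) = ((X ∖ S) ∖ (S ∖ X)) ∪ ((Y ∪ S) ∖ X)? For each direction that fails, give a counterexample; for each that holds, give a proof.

(⊆) holds; (⊇) fails.

Forward inclusion. Let x ∈ ((X ∖ S) ∖ (S ∖ X)) ∖ ((Y ∪ S) ∖ X). Then either x ∈ X and x ∉ S, Y; or x ∈ Y ∩ X and x ∉ S. In each case x ∈ ((X ∖ S) ∖ (S ∖ X)) ∪ ((Y ∪ S) ∖ X), so ((X ∖ S) ∖ (S ∖ X)) ∖ ((Y ∪ S) ∖ X) ⊆ ((X ∖ S) ∖ (S ∖ X)) ∪ ((Y ∪ S) ∖ X).

Reverse inclusion. This inclusion fails. Take S = {1}, Y = ∅, X = ∅; then 1 ∈ ((X ∖ S) ∖ (S ∖ X)) ∪ ((Y ∪ S) ∖ X) but 1 ∉ ((X ∖ S) ∖ (S ∖ X)) ∖ ((Y ∪ S) ∖ X).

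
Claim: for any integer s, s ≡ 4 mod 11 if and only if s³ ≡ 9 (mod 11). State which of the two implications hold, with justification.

Both directions hold; the statement is true.

Forward direction. Suppose s ≡ 4 mod 11. Write s = 11j + 4. Then (11j + 4)³ = 1331j³ + 1452j² + 528j + 64 = 11(121j³ + 132j² + 48j + 5) + 9, so s³ ≡ 9 (mod 11).

Converse. Suppose s³ ≡ 9 (mod 11). The only residue r in {0, …, 10} with r³ ≡ 9 (mod 11) is r = 4, so s ≡ 4 (mod 11).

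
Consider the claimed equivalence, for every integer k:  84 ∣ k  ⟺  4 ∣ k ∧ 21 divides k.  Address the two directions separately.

Both directions hold; the statement is true.

[⇒] If 84 ∣ k, write k = 84q. Since 84 = 21·4, k = 4·(21q), so 4 ∣ k; and since 84 = 4·21, k = 21·(4q), so 21 ∣ k.

[⇐] Suppose 4 ∣ k and 21 ∣ k. Any common multiple of 4 and 21 is a multiple of their lcm; here gcd(4, 21) = 1, so lcm(4, 21) = 4·21 = 84, so 84 ∣ k.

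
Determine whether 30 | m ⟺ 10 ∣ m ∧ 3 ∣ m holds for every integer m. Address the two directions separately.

(→) If 30 ∣ m, write m = 30q. Since 30 = 3·10, m = 10·(3q), so 10 ∣ m; and since 30 = 10·3, m = 3·(10q), so 3 ∣ m.

(←) Suppose 10 ∣ m and 3 ∣ m. Any common multiple of 10 and 3 is a multiple of their lcm; here gcd(10, 3) = 1, so lcm(10, 3) = 10·3 = 30, so 30 ∣ m.

Equivalent; both directions hold.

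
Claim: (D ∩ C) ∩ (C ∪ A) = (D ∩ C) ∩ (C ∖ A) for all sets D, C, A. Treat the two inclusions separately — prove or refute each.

Forward inclusion. This inclusion fails. Take D = {1}, C = {1}, A = {1}; then 1 ∈ (D ∩ C) ∩ (C ∪ A) but 1 ∉ (D ∩ C) ∩ (C ∖ A).

Reverse inclusion. Let x ∈ (D ∩ C) ∩ (C ∖ A). Then x ∈ D ∩ C and x ∉ A, from which x ∈ (D ∩ C) ∩ (C ∪ A).

Only the reverse inclusion holds.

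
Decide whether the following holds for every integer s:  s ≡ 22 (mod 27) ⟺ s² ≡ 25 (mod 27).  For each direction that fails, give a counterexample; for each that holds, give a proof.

(→) Suppose s ≡ 22 (mod 27). Write s = 27j + 22. Then (27j + 22)² = 729j² + 1188j + 484 = 27(27j² + 44j + 17) + 25, so s² ≡ 25 (mod 27).

(←) This fails: take s = 5. Then 5² = 25 ≡ 25 (mod 27), yet 5 ≡ 5 (mod 27), not 22.

Not equivalent: only (⇒) holds.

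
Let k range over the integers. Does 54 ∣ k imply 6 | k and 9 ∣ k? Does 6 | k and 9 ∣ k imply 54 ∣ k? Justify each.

Not equivalent: only (⇒) holds.

[⇒] If 54 ∣ k, write k = 54q. Since 54 = 9·6, k = 6·(9q), so 6 ∣ k; and since 54 = 6·9, k = 9·(6q), so 9 ∣ k.

[⇐] This fails: take k = 18. Both 6 ∣ 18 and 9 ∣ 18, yet 18 is not a multiple of 54 (since 18 = 0·54 + 18), so 54 ∤ 18.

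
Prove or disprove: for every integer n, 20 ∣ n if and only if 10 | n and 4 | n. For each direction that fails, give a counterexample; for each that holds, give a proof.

(⟹) If 20 ∣ n, write n = 20q. Since 20 = 2·10, n = 10·(2q), so 10 ∣ n; and since 20 = 5·4, n = 4·(5q), so 4 ∣ n.

(⟸) Suppose 10 ∣ n and 4 ∣ n. Any common multiple of 10 and 4 is a multiple of their lcm; here lcm(10, 4) = 10·4/gcd(10, 4) = 40/2 = 20, so 20 ∣ n.

Equivalent; both directions hold.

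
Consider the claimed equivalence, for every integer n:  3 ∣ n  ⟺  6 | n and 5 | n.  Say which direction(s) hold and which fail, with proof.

Forward direction. This fails: take n = 3. Certainly 3 ∣ 3, but 6 ∤ 3.

Converse. Suppose 6 ∣ n and 5 ∣ n. Any common multiple of 6 and 5 is a multiple of their lcm; here gcd(6, 5) = 1, so lcm(6, 5) = 6·5 = 30, so 30 ∣ n. Since 3 ∣ 30, it follows that 3 ∣ n.

Not equivalent: only (⇐) holds.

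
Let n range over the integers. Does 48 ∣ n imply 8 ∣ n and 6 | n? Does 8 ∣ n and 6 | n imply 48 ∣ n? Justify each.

Only the forward direction holds.

[⇒] If 48 ∣ n, write n = 48q. Since 48 = 6·8, n = 8·(6q), so 8 ∣ n; and since 48 = 8·6, n = 6·(8q), so 6 ∣ n.

[⇐] This fails: take n = 24. Both 8 ∣ 24 and 6 ∣ 24, yet 24 is not a multiple of 48 (since 24 = 0·48 + 24), so 48 ∤ 24.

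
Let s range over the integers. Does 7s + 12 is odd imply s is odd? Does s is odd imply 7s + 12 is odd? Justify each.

(⇒) Suppose 7s + 12 is odd. Since 7 is odd, 7s and s have the same parity, so 7s + 12 ≡ s + 12 (mod 2). As 12 is even, 7s + 12 is odd exactly when s is odd. Thus s is odd.

(⇐) Conversely, suppose s is odd; write s = 2j + 1. Then 7s + 12 = 7·(2j + 1) + 12 = 2·7j + 19, which is odd.

Both directions hold; the statement is true.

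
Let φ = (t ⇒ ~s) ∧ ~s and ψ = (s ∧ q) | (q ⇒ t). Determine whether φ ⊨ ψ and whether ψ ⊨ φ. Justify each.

Both directions fail.

[⇒] This fails. Under s = F, t = F, q = T, the left side is true but the right side is false.

[⇐] This fails. Under s = T, t = F, q = F, the left side is false but the right side is true.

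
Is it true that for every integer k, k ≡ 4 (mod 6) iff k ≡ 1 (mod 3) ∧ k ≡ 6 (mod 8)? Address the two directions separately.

Only the reverse direction holds.

(⟸) If k ≡ 1 (mod 3) and k ≡ 6 (mod 8), then by the Chinese remainder theorem k ≡ 22 (mod 24). Since 22 ≡ 4 (mod 6) and 6 ∣ 24, we get k ≡ 4 (mod 6).

(⟹) This fails: k = 16 gives 16 ≡ 4 (mod 6) but 16 ≡ 0 (mod 8), so the conjunction on the right does not hold.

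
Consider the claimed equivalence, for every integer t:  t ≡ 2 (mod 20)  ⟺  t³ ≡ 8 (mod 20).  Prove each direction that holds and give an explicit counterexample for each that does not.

(⟸) This fails: take t = 12. Then 12³ = 1728 ≡ 8 (mod 20), yet 12 ≡ 12 (mod 20), not 2.

(⟹) Suppose t ≡ 2 (mod 20). Write t = 20j + 2. Then (20j + 2)³ = 8000j³ + 2400j² + 240j + 8 = 20(400j³ + 120j² + 12j) + 8, so t³ ≡ 8 (mod 20).

Not equivalent: only (⇒) holds.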